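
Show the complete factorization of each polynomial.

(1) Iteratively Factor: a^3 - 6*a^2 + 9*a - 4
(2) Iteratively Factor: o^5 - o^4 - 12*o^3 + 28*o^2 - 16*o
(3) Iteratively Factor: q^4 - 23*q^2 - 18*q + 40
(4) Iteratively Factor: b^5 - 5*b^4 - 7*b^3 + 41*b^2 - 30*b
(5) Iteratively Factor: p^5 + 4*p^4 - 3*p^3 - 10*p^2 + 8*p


(1) = (a - 4)*(a^2 - 2*a + 1) = (a - 4)*(a - 1)*(a - 1)
(2) = (o + 4)*(o^4 - 5*o^3 + 8*o^2 - 4*o) = (o - 1)*(o + 4)*(o^3 - 4*o^2 + 4*o) = (o - 2)*(o - 1)*(o + 4)*(o^2 - 2*o) = (o - 2)^2*(o - 1)*(o + 4)*(o)
(3) = (q + 2)*(q^3 - 2*q^2 - 19*q + 20) = (q - 1)*(q + 2)*(q^2 - q - 20) = (q - 5)*(q - 1)*(q + 2)*(q + 4)
(4) = (b)*(b^4 - 5*b^3 - 7*b^2 + 41*b - 30) = b*(b - 1)*(b^3 - 4*b^2 - 11*b + 30) = b*(b - 5)*(b - 1)*(b^2 + b - 6) = b*(b - 5)*(b - 2)*(b - 1)*(b + 3)
(5) = (p + 4)*(p^4 - 3*p^2 + 2*p) = (p - 1)*(p + 4)*(p^3 + p^2 - 2*p) = (p - 1)^2*(p + 4)*(p^2 + 2*p) = (p - 1)^2*(p + 2)*(p + 4)*(p)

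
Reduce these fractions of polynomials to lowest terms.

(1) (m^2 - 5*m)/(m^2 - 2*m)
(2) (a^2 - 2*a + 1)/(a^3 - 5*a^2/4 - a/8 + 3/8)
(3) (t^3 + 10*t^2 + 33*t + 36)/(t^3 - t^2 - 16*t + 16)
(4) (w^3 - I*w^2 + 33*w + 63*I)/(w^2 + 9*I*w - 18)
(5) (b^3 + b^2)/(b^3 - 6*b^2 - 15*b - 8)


(1) = (m - 5)/(m - 2)
(2) = (8*a - 8)/(8*a^2 - 2*a - 3)
(3) = (t^2 + 6*t + 9)/(t^2 - 5*t + 4)
(4) = (w^2 - 4*I*w + 21)/(w + 6*I)
(5) = b^2/(b^2 - 7*b - 8)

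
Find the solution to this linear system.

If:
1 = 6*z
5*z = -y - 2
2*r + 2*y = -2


Then:
r = 11/6
y = -17/6
z = 1/6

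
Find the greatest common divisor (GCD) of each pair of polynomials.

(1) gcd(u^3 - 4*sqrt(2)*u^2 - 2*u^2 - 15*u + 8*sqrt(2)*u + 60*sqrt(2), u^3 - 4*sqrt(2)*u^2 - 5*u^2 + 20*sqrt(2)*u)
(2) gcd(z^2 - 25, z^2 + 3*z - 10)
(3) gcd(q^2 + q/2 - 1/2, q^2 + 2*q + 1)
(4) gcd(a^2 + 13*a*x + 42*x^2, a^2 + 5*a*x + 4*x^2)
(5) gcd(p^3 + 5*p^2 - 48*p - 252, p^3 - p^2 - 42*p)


(1) = u^2 + u*(-4*sqrt(2) - 5) + 20*sqrt(2)
(2) = gcd((z - 5)*(z + 5), (z - 2)*(z + 5)) = z + 5
(3) = q + 1
(4) = gcd((a + 6*x)*(a + 7*x), (a + x)*(a + 4*x)) = 1
(5) = p^2 - p - 42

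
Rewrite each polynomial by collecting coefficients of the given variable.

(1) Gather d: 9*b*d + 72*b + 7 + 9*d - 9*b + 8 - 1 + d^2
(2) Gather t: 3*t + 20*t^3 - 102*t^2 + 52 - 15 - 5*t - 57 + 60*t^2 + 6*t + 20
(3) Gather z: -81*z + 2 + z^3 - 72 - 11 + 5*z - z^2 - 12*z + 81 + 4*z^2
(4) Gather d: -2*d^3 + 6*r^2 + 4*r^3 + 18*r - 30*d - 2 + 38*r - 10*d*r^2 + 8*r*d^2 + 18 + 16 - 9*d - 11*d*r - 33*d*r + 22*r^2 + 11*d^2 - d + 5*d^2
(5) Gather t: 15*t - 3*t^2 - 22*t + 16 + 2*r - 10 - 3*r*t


(1) = 63*b + d^2 + d*(9*b + 9) + 14
(2) = 20*t^3 - 42*t^2 + 4*t
(3) = z^3 + 3*z^2 - 88*z
(4) = -2*d^3 + d^2*(8*r + 16) + d*(-10*r^2 - 44*r - 40) + 4*r^3 + 28*r^2 + 56*r + 32
(5) = 2*r - 3*t^2 + t*(-3*r - 7) + 6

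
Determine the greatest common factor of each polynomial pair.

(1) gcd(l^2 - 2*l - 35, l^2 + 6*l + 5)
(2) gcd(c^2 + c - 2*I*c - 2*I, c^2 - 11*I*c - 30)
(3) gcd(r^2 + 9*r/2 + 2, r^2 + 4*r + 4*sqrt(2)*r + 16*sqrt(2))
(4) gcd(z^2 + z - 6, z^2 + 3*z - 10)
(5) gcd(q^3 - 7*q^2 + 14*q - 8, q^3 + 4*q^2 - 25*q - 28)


(1) = gcd((l - 7)*(l + 5), (l + 1)*(l + 5)) = l + 5
(2) = gcd((c + 1)*(c - 2*I), (c - 6*I)*(c - 5*I)) = 1
(3) = r + 4
(4) = z - 2
(5) = gcd((q - 4)*(q - 2)*(q - 1), (q - 4)*(q + 1)*(q + 7)) = q - 4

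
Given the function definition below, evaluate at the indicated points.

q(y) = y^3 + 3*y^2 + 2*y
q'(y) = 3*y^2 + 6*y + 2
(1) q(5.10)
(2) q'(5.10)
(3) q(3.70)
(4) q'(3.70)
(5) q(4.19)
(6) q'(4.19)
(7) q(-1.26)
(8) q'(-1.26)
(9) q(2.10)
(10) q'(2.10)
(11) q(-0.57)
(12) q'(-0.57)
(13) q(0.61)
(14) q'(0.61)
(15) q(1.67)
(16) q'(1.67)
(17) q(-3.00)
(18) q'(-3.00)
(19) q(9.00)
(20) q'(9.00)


(1) = 220.88
(2) = 110.63
(3) = 99.12
(4) = 65.27
(5) = 134.61
(6) = 79.81
(7) = 0.24
(8) = -0.80
(9) = 26.69
(10) = 27.83
(11) = -0.35
(12) = -0.45
(13) = 2.56
(14) = 6.78
(15) = 16.36
(16) = 20.39
(17) = -6.00
(18) = 11.00
(19) = 990.00
(20) = 299.00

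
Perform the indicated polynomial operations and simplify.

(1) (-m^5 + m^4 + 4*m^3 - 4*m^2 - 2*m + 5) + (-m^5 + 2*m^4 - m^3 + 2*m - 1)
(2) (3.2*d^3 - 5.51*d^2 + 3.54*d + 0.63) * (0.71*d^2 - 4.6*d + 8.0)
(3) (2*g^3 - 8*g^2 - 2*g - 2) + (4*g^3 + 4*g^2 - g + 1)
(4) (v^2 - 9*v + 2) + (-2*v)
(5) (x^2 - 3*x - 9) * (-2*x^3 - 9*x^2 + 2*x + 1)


(1) = -2*m^5 + 3*m^4 + 3*m^3 - 4*m^2 + 4
(2) = 2.272*d^5 - 18.6321*d^4 + 53.4594*d^3 - 59.9167*d^2 + 25.422*d + 5.04
(3) = 6*g^3 - 4*g^2 - 3*g - 1
(4) = v^2 - 11*v + 2
(5) = -2*x^5 - 3*x^4 + 47*x^3 + 76*x^2 - 21*x - 9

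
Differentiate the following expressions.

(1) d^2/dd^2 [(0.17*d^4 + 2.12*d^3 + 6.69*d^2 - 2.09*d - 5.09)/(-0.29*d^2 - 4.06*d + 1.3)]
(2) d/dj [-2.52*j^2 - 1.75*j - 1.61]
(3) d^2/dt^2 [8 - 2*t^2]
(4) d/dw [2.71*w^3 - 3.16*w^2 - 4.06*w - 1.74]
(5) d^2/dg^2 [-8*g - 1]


(1) = (-0.028594*d^6 - 1.200948*d^5 - 16.428732*d^4 - 41.027634*d^3 + 51.124194*d^2 + 19.188576*d + 171.090748)/(0.024389*d^6 + 1.024338*d^5 + 14.012742*d^4 + 57.739696*d^3 - 62.81574*d^2 + 20.5842*d - 2.197)
(2) = -5.04*j - 1.75
(3) = -4
(4) = 8.13*w^2 - 6.32*w - 4.06
(5) = 0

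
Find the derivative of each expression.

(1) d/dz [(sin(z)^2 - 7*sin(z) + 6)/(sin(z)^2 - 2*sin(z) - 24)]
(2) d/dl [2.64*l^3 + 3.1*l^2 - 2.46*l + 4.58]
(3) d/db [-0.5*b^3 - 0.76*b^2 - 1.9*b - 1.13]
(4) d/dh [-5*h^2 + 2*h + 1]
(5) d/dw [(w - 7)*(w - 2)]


(1) = 5*cos(z)/(sin(z) + 4)^2
(2) = 7.92*l^2 + 6.2*l - 2.46
(3) = -1.5*b^2 - 1.52*b - 1.9
(4) = 2 - 10*h
(5) = 2*w - 9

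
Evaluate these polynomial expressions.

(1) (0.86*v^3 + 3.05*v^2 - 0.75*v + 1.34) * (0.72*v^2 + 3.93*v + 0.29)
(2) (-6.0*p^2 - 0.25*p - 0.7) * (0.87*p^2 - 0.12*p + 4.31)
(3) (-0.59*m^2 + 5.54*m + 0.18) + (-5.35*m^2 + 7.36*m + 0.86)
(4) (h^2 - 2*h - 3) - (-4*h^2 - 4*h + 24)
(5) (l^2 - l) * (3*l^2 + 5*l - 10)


(1) = 0.6192*v^5 + 5.5758*v^4 + 11.6959*v^3 - 1.0982*v^2 + 5.0487*v + 0.3886
(2) = -5.22*p^4 + 0.5025*p^3 - 26.439*p^2 - 0.9935*p - 3.017
(3) = -5.94*m^2 + 12.9*m + 1.04
(4) = 5*h^2 + 2*h - 27
(5) = 3*l^4 + 2*l^3 - 15*l^2 + 10*l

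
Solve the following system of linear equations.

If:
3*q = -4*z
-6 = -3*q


Then:
q = 2
z = -3/2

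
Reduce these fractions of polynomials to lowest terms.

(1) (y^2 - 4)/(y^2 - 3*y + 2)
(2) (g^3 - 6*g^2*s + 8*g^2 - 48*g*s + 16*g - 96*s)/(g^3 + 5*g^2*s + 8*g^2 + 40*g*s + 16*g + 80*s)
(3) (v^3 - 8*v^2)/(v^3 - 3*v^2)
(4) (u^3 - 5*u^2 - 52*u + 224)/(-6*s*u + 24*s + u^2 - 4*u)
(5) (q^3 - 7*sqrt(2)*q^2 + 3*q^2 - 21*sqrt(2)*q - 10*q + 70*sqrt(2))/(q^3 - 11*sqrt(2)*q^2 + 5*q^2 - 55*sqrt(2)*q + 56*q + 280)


(1) = (y + 2)/(y - 1)
(2) = (g - 6*s)/(g + 5*s)
(3) = (v - 8)/(v - 3)
(4) = (-u^2 + u + 56)/(6*s - u)
(5) = (q - 2)/(q - 4*sqrt(2))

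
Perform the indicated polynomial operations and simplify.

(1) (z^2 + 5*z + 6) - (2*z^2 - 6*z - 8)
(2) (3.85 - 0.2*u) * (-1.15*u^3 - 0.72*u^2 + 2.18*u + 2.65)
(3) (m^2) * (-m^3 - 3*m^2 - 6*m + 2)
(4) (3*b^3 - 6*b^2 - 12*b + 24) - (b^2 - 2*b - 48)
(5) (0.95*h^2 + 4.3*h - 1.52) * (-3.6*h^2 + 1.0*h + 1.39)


(1) = -z^2 + 11*z + 14
(2) = 0.23*u^4 - 4.2835*u^3 - 3.208*u^2 + 7.863*u + 10.2025
(3) = -m^5 - 3*m^4 - 6*m^3 + 2*m^2
(4) = 3*b^3 - 7*b^2 - 10*b + 72
(5) = -3.42*h^4 - 14.53*h^3 + 11.0925*h^2 + 4.457*h - 2.1128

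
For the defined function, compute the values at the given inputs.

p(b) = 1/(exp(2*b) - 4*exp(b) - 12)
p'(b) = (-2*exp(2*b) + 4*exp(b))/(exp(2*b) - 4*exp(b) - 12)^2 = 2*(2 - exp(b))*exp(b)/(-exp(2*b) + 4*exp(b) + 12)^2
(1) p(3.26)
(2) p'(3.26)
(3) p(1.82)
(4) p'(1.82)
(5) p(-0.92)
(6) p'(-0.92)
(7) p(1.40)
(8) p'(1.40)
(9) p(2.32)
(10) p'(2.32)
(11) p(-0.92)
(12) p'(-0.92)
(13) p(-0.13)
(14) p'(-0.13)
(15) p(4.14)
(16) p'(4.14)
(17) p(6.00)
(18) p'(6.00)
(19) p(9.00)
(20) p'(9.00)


(1) = 0.00
(2) = -0.00
(3) = 0.71
(4) = -26.11
(5) = -0.07
(6) = 0.01
(7) = -0.08
(8) = -0.12
(9) = 0.02
(10) = -0.06
(11) = -0.07
(12) = 0.01
(13) = -0.07
(14) = 0.01
(15) = 0.00
(16) = -0.00
(17) = 0.00
(18) = -0.00
(19) = 0.00
(20) = -0.00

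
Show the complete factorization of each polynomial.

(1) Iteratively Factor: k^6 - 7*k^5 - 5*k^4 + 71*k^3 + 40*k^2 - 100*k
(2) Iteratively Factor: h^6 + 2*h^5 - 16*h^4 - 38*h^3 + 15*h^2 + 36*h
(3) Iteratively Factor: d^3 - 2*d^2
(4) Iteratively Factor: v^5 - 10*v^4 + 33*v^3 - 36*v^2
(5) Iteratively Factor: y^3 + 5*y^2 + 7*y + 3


(1) = (k + 2)*(k^5 - 9*k^4 + 13*k^3 + 45*k^2 - 50*k) = (k + 2)^2*(k^4 - 11*k^3 + 35*k^2 - 25*k) = (k - 1)*(k + 2)^2*(k^3 - 10*k^2 + 25*k) = k*(k - 1)*(k + 2)^2*(k^2 - 10*k + 25) = k*(k - 5)*(k - 1)*(k + 2)^2*(k - 5)
(2) = (h - 4)*(h^5 + 6*h^4 + 8*h^3 - 6*h^2 - 9*h) = (h - 4)*(h + 3)*(h^4 + 3*h^3 - h^2 - 3*h) = (h - 4)*(h + 1)*(h + 3)*(h^3 + 2*h^2 - 3*h) = h*(h - 4)*(h + 1)*(h + 3)*(h^2 + 2*h - 3) = h*(h - 4)*(h + 1)*(h + 3)^2*(h - 1)
(3) = (d)*(d^2 - 2*d) = d*(d - 2)*(d)
(4) = (v - 3)*(v^4 - 7*v^3 + 12*v^2) = (v - 3)^2*(v^3 - 4*v^2) = (v - 4)*(v - 3)^2*(v^2) = v*(v - 4)*(v - 3)^2*(v)
(5) = (y + 3)*(y^2 + 2*y + 1) = (y + 1)*(y + 3)*(y + 1)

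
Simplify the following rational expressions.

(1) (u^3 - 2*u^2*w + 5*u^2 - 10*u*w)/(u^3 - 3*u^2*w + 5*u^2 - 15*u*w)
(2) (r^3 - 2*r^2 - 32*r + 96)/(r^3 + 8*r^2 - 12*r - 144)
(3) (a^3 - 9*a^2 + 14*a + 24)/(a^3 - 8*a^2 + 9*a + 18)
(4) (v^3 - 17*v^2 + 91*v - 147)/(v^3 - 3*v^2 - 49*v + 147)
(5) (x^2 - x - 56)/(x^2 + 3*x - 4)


(1) = (u - 2*w)/(u - 3*w)
(2) = (r - 4)/(r + 6)
(3) = (a - 4)/(a - 3)
(4) = (v - 7)/(v + 7)
(5) = (x^2 - x - 56)/(x^2 + 3*x - 4)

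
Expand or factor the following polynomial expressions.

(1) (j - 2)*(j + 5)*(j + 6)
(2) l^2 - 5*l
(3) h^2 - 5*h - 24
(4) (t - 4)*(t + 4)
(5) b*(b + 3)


(1) = j^3 + 9*j^2 + 8*j - 60
(2) = l*(l - 5)
(3) = (h - 8)*(h + 3)
(4) = t^2 - 16
(5) = b^2 + 3*b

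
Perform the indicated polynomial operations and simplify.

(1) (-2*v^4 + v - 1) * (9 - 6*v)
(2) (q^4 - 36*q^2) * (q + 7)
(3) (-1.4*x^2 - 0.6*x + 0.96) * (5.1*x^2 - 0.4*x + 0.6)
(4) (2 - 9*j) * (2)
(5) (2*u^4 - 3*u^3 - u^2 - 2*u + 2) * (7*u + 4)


(1) = 12*v^5 - 18*v^4 - 6*v^2 + 15*v - 9
(2) = q^5 + 7*q^4 - 36*q^3 - 252*q^2
(3) = -7.14*x^4 - 2.5*x^3 + 4.296*x^2 - 0.744*x + 0.576
(4) = 4 - 18*j
(5) = 14*u^5 - 13*u^4 - 19*u^3 - 18*u^2 + 6*u + 8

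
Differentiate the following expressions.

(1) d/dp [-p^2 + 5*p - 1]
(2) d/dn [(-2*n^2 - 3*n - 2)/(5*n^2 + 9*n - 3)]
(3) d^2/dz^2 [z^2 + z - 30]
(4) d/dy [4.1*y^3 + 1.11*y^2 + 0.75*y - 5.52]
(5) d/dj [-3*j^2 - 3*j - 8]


(1) = 5 - 2*p
(2) = (-3*n^2 + 32*n + 27)/(25*n^4 + 90*n^3 + 51*n^2 - 54*n + 9)
(3) = 2
(4) = 12.3*y^2 + 2.22*y + 0.75
(5) = -6*j - 3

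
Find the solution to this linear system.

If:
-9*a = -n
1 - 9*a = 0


Then:
a = 1/9
n = 1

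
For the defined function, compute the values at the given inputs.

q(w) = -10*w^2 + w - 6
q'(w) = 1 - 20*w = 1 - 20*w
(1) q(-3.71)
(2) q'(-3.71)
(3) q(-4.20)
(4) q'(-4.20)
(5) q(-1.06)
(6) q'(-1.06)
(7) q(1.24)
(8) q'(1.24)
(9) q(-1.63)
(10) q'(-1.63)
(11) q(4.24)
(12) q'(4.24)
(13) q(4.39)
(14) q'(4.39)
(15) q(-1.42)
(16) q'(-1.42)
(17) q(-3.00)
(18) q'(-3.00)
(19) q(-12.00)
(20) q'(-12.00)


(1) = -147.35
(2) = 75.20
(3) = -186.60
(4) = 85.00
(5) = -18.30
(6) = 22.20
(7) = -20.14
(8) = -23.80
(9) = -34.20
(10) = 33.60
(11) = -181.54
(12) = -83.80
(13) = -194.33
(14) = -86.80
(15) = -27.58
(16) = 29.40
(17) = -99.00
(18) = 61.00
(19) = -1458.00
(20) = 241.00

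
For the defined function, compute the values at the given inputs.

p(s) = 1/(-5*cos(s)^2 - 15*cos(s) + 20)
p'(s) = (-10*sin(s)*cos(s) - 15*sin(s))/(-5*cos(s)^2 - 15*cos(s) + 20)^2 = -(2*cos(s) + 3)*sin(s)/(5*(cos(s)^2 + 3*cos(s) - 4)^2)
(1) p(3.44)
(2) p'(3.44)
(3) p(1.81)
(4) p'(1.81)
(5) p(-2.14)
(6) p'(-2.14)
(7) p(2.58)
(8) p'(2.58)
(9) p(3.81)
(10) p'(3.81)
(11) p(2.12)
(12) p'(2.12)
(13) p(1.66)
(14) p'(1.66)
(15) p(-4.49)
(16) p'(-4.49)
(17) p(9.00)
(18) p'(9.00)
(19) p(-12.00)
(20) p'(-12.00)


(1) = 0.03
(2) = 0.00
(3) = 0.04
(4) = -0.02
(5) = 0.04
(6) = 0.01
(7) = 0.03
(8) = -0.00
(9) = 0.03
(10) = 0.01
(11) = 0.04
(12) = -0.01
(13) = 0.05
(14) = -0.03
(15) = 0.04
(16) = -0.02
(17) = 0.03
(18) = -0.00
(19) = 0.26
(20) = -0.88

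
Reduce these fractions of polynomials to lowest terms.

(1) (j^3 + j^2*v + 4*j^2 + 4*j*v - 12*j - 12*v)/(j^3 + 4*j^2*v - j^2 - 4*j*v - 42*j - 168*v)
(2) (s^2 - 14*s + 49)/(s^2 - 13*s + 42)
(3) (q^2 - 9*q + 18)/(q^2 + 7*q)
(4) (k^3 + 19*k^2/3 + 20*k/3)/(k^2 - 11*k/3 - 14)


(1) = (j^2 + j*v - 2*j - 2*v)/(j^2 + 4*j*v - 7*j - 28*v)
(2) = (s - 7)/(s - 6)
(3) = (q^2 - 9*q + 18)/(q^2 + 7*q)
(4) = (3*k^3 + 19*k^2 + 20*k)/(3*k^2 - 11*k - 42)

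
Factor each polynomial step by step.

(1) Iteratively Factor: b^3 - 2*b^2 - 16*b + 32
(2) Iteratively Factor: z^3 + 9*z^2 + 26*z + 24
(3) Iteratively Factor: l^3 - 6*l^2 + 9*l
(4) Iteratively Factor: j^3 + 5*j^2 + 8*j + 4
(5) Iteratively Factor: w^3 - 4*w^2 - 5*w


(1) = (b - 2)*(b^2 - 16) = (b - 2)*(b + 4)*(b - 4)
(2) = (z + 2)*(z^2 + 7*z + 12) = (z + 2)*(z + 4)*(z + 3)
(3) = (l - 3)*(l^2 - 3*l) = l*(l - 3)*(l - 3)
(4) = (j + 2)*(j^2 + 3*j + 2) = (j + 1)*(j + 2)*(j + 2)
(5) = (w - 5)*(w^2 + w) = w*(w - 5)*(w + 1)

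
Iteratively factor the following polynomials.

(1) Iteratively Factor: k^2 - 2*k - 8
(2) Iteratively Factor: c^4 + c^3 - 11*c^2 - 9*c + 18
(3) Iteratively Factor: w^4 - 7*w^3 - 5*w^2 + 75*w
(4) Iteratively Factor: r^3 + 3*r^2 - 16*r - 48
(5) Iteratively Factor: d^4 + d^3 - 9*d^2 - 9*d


(1) = (k - 4)*(k + 2)
(2) = (c + 3)*(c^3 - 2*c^2 - 5*c + 6) = (c + 2)*(c + 3)*(c^2 - 4*c + 3) = (c - 3)*(c + 2)*(c + 3)*(c - 1)
(3) = (w)*(w^3 - 7*w^2 - 5*w + 75) = w*(w - 5)*(w^2 - 2*w - 15) = w*(w - 5)^2*(w + 3)
(4) = (r - 4)*(r^2 + 7*r + 12) = (r - 4)*(r + 4)*(r + 3)
(5) = (d + 3)*(d^3 - 2*d^2 - 3*d) = (d - 3)*(d + 3)*(d^2 + d) = (d - 3)*(d + 1)*(d + 3)*(d)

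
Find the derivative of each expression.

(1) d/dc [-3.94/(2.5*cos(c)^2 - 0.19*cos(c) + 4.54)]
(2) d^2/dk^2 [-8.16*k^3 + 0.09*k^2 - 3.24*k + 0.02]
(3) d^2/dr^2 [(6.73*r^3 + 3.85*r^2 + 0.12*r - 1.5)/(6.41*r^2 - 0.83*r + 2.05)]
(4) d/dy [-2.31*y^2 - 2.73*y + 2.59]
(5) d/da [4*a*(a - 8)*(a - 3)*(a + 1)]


(1) = (0.7486 - 19.7*cos(c))*sin(c)/(2.5*cos(c)^2 - 0.19*cos(c) + 4.54)^2
(2) = 0.18 - 48.96*k
(3) = (-116.771082*r^3 - 742.04502*r^2 + 208.11849*r + 70.12241)/(263.374721*r^6 - 102.309369*r^5 + 265.939362*r^4 - 66.011477*r^3 + 85.05081*r^2 - 10.464225*r + 8.615125)
(4) = -4.62*y - 2.73
(5) = 16*a^3 - 120*a^2 + 104*a + 96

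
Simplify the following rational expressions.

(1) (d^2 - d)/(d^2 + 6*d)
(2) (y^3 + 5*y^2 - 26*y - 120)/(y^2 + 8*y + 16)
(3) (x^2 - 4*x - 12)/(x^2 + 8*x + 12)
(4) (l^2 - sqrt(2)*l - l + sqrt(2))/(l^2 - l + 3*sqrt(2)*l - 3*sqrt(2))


(1) = (d - 1)/(d + 6)
(2) = (y^2 + y - 30)/(y + 4)
(3) = (x - 6)/(x + 6)
(4) = (l - sqrt(2))/(l + 3*sqrt(2))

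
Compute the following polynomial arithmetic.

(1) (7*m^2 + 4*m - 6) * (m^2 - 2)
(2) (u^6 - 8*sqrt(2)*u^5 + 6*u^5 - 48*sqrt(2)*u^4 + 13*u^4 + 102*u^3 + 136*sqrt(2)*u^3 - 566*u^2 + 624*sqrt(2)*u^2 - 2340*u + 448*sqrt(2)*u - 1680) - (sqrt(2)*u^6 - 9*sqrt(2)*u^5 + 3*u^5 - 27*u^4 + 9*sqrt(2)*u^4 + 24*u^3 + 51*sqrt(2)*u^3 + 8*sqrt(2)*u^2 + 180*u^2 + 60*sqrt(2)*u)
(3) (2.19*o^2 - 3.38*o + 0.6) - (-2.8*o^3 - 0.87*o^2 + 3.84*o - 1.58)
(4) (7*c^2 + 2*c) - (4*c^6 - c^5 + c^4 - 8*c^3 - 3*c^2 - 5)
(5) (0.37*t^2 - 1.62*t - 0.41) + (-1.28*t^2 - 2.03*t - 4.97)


(1) = 7*m^4 + 4*m^3 - 20*m^2 - 8*m + 12
(2) = -sqrt(2)*u^6 + u^6 + sqrt(2)*u^5 + 3*u^5 - 57*sqrt(2)*u^4 + 40*u^4 + 78*u^3 + 85*sqrt(2)*u^3 - 746*u^2 + 616*sqrt(2)*u^2 - 2340*u + 388*sqrt(2)*u - 1680
(3) = 2.8*o^3 + 3.06*o^2 - 7.22*o + 2.18
(4) = -4*c^6 + c^5 - c^4 + 8*c^3 + 10*c^2 + 2*c + 5
(5) = -0.91*t^2 - 3.65*t - 5.38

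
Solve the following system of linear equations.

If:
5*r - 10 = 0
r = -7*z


Then:
r = 2
z = -2/7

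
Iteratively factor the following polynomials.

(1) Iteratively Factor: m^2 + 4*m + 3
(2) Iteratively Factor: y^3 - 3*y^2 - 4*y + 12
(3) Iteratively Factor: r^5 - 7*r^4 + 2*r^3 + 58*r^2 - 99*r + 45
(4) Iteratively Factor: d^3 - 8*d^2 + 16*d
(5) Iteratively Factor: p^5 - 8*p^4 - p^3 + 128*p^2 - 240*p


(1) = (m + 3)*(m + 1)
(2) = (y + 2)*(y^2 - 5*y + 6) = (y - 2)*(y + 2)*(y - 3)
(3) = (r - 5)*(r^4 - 2*r^3 - 8*r^2 + 18*r - 9) = (r - 5)*(r + 3)*(r^3 - 5*r^2 + 7*r - 3) = (r - 5)*(r - 1)*(r + 3)*(r^2 - 4*r + 3) = (r - 5)*(r - 1)^2*(r + 3)*(r - 3)
(4) = (d - 4)*(d^2 - 4*d) = (d - 4)^2*(d)
(5) = (p - 4)*(p^4 - 4*p^3 - 17*p^2 + 60*p) = (p - 4)*(p - 3)*(p^3 - p^2 - 20*p) = (p - 5)*(p - 4)*(p - 3)*(p^2 + 4*p) = p*(p - 5)*(p - 4)*(p - 3)*(p + 4)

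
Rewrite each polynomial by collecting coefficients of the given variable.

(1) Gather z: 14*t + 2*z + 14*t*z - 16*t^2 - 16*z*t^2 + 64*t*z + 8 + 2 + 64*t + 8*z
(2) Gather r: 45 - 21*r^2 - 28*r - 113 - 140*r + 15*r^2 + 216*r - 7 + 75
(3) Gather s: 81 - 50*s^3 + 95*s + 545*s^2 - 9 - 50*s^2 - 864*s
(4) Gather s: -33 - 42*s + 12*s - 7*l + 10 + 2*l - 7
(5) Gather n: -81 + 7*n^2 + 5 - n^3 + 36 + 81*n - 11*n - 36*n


(1) = -16*t^2 + 78*t + z*(-16*t^2 + 78*t + 10) + 10
(2) = -6*r^2 + 48*r
(3) = -50*s^3 + 495*s^2 - 769*s + 72
(4) = -5*l - 30*s - 30
(5) = -n^3 + 7*n^2 + 34*n - 40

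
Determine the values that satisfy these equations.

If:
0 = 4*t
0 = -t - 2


Then:
No Solution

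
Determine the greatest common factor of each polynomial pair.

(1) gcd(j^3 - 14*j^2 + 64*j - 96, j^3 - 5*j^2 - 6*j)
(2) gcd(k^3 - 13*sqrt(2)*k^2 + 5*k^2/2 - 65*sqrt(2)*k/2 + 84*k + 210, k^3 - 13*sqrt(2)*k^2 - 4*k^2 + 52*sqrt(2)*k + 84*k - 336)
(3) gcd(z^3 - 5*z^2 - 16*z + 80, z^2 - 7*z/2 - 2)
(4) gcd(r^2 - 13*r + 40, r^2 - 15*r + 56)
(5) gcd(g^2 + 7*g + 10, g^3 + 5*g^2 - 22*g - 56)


(1) = j - 6
(2) = gcd((k + 5/2)*(k - 7*sqrt(2))*(k - 6*sqrt(2)), (k - 4)*(k - 7*sqrt(2))*(k - 6*sqrt(2))) = k^2 - 13*sqrt(2)*k + 84
(3) = z - 4
(4) = r - 8
(5) = gcd((g + 2)*(g + 5), (g - 4)*(g + 2)*(g + 7)) = g + 2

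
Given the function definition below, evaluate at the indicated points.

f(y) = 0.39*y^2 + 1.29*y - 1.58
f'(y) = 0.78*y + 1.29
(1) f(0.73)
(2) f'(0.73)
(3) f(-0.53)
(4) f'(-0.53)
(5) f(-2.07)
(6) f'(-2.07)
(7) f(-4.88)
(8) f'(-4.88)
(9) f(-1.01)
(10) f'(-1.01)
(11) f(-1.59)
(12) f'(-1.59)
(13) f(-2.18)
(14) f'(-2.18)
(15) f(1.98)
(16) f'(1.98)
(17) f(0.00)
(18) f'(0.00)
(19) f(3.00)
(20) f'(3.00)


(1) = -0.43
(2) = 1.86
(3) = -2.15
(4) = 0.88
(5) = -2.58
(6) = -0.32
(7) = 1.41
(8) = -2.52
(9) = -2.49
(10) = 0.50
(11) = -2.65
(12) = 0.05
(13) = -2.54
(14) = -0.41
(15) = 2.50
(16) = 2.83
(17) = -1.58
(18) = 1.29
(19) = 5.80
(20) = 3.63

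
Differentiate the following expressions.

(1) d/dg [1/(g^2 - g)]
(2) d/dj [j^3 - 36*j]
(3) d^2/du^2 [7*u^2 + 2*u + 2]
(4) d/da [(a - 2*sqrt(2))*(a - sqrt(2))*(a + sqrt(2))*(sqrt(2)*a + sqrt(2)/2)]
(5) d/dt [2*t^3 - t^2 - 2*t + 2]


(1) = (1 - 2*g)/(g^2*(g - 1)^2)
(2) = 3*j^2 - 36
(3) = 14
(4) = 4*sqrt(2)*a^3 - 12*a^2 + 3*sqrt(2)*a^2/2 - 4*sqrt(2)*a - 4*a - sqrt(2) + 8
(5) = 6*t^2 - 2*t - 2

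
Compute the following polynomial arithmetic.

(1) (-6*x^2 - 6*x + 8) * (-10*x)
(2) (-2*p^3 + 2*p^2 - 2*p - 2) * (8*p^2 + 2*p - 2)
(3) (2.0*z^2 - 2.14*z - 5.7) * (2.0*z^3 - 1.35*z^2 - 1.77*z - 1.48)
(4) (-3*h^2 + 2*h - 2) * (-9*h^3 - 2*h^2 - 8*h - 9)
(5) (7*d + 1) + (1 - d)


(1) = 60*x^3 + 60*x^2 - 80*x
(2) = -16*p^5 + 12*p^4 - 8*p^3 - 24*p^2 + 4
(3) = 4.0*z^5 - 6.98*z^4 - 12.051*z^3 + 8.5228*z^2 + 13.2562*z + 8.436
(4) = 27*h^5 - 12*h^4 + 38*h^3 + 15*h^2 - 2*h + 18
(5) = 6*d + 2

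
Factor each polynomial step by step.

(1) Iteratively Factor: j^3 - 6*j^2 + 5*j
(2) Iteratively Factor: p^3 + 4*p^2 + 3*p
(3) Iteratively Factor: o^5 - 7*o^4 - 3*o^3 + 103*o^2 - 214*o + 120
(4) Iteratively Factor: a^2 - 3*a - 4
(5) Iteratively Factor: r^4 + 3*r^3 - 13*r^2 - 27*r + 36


(1) = (j)*(j^2 - 6*j + 5) = j*(j - 1)*(j - 5)
(2) = (p + 1)*(p^2 + 3*p) = (p + 1)*(p + 3)*(p)
(3) = (o - 3)*(o^4 - 4*o^3 - 15*o^2 + 58*o - 40) = (o - 3)*(o + 4)*(o^3 - 8*o^2 + 17*o - 10) = (o - 3)*(o - 2)*(o + 4)*(o^2 - 6*o + 5) = (o - 3)*(o - 2)*(o - 1)*(o + 4)*(o - 5)
(4) = (a - 4)*(a + 1)
(5) = (r + 4)*(r^3 - r^2 - 9*r + 9) = (r - 1)*(r + 4)*(r^2 - 9) = (r - 1)*(r + 3)*(r + 4)*(r - 3)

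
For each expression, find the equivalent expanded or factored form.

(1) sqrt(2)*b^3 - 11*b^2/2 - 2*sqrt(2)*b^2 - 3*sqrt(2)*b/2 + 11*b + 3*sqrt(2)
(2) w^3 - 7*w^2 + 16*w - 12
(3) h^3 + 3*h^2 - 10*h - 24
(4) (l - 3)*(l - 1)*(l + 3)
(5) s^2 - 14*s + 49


(1) = (b - 2)*(b - 3*sqrt(2))*(sqrt(2)*b + 1/2)
(2) = (w - 3)*(w - 2)^2
(3) = (h - 3)*(h + 2)*(h + 4)
(4) = l^3 - l^2 - 9*l + 9
(5) = (s - 7)^2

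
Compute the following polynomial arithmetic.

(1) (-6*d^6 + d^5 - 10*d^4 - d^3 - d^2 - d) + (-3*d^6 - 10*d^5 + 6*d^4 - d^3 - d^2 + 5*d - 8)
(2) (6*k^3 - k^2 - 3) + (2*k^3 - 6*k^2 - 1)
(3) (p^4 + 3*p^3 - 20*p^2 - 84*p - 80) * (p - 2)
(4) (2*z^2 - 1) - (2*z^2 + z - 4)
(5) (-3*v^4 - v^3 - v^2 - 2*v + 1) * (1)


(1) = -9*d^6 - 9*d^5 - 4*d^4 - 2*d^3 - 2*d^2 + 4*d - 8
(2) = 8*k^3 - 7*k^2 - 4
(3) = p^5 + p^4 - 26*p^3 - 44*p^2 + 88*p + 160
(4) = 3 - z
(5) = -3*v^4 - v^3 - v^2 - 2*v + 1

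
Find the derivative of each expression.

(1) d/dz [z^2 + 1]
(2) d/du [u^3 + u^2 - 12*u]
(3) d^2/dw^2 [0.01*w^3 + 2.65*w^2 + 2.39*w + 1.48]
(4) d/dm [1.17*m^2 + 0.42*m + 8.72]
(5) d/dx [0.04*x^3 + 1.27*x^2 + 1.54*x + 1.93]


(1) = 2*z
(2) = 3*u^2 + 2*u - 12
(3) = 0.06*w + 5.3
(4) = 2.34*m + 0.42
(5) = 0.12*x^2 + 2.54*x + 1.54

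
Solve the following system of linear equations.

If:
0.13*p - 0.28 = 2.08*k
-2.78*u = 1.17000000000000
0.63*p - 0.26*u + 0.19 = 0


Then:
k = -0.16
p = -0.48
u = -0.42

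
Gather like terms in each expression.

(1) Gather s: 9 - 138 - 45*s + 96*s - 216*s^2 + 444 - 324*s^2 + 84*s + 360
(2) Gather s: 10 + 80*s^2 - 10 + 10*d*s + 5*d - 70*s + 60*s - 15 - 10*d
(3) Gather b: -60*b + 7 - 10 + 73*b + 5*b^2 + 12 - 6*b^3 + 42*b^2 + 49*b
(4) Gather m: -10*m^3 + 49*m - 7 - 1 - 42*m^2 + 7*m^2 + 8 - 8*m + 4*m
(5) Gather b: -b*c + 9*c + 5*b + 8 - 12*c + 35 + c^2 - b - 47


(1) = -540*s^2 + 135*s + 675
(2) = -5*d + 80*s^2 + s*(10*d - 10) - 15
(3) = -6*b^3 + 47*b^2 + 62*b + 9
(4) = -10*m^3 - 35*m^2 + 45*m
(5) = b*(4 - c) + c^2 - 3*c - 4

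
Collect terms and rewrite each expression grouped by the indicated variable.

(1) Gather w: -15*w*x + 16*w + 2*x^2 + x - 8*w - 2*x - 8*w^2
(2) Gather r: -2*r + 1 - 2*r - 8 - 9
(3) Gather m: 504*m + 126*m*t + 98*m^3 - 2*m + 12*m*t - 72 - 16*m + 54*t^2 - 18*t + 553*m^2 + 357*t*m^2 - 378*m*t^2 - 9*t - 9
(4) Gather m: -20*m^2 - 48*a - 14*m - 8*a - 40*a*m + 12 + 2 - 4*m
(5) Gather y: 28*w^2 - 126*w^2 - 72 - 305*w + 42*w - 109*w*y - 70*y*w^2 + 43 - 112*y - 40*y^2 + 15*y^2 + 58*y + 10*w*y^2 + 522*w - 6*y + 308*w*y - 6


(1) = -8*w^2 + w*(8 - 15*x) + 2*x^2 - x
(2) = -4*r - 16
(3) = 98*m^3 + m^2*(357*t + 553) + m*(-378*t^2 + 138*t + 486) + 54*t^2 - 27*t - 81
(4) = -56*a - 20*m^2 + m*(-40*a - 18) + 14
(5) = -98*w^2 + 259*w + y^2*(10*w - 25) + y*(-70*w^2 + 199*w - 60) - 35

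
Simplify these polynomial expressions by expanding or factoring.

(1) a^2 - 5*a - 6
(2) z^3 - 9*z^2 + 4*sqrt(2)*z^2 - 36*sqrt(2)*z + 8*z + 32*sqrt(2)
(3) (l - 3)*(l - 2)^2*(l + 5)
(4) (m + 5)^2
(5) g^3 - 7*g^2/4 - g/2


(1) = (a - 6)*(a + 1)
(2) = (z - 8)*(z - 1)*(z + 4*sqrt(2))
(3) = l^4 - 2*l^3 - 19*l^2 + 68*l - 60
(4) = m^2 + 10*m + 25
(5) = g*(g - 2)*(g + 1/4)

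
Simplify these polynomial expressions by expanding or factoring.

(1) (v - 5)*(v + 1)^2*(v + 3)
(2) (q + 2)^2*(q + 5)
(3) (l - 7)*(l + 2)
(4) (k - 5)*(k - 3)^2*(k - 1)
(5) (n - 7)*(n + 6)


(1) = v^4 - 18*v^2 - 32*v - 15
(2) = q^3 + 9*q^2 + 24*q + 20
(3) = l^2 - 5*l - 14
(4) = k^4 - 12*k^3 + 50*k^2 - 84*k + 45
(5) = n^2 - n - 42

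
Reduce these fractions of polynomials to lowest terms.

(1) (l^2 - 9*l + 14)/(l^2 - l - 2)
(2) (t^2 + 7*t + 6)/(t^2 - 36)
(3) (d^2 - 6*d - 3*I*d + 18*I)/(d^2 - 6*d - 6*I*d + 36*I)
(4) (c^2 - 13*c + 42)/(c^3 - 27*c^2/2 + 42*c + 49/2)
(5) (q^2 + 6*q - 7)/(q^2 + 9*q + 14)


(1) = (l - 7)/(l + 1)
(2) = (t + 1)/(t - 6)
(3) = (d - 3*I)/(d - 6*I)
(4) = (2*c - 12)/(2*c^2 - 13*c - 7)
(5) = (q - 1)/(q + 2)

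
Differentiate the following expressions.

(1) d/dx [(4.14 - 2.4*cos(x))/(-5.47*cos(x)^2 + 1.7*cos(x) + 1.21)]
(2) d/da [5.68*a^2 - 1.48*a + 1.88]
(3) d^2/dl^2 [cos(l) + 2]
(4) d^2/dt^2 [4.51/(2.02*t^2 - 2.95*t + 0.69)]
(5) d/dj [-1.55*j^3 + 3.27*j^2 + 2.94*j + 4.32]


(1) = (13.128*cos(x)^2 - 45.2916*cos(x) + 9.942)*sin(x)/(29.9209*cos(x)^4 - 18.598*cos(x)^3 - 10.3474*cos(x)^2 + 4.114*cos(x) + 1.4641)
(2) = 11.36*a - 1.48
(3) = -cos(l)
(4) = (-36.805208*t^2 + 53.75018*t + 4.51*(4.04*t - 2.95)*(8.08*t - 5.9) - 12.572076)/(2.02*t^2 - 2.95*t + 0.69)^3
(5) = -4.65*j^2 + 6.54*j + 2.94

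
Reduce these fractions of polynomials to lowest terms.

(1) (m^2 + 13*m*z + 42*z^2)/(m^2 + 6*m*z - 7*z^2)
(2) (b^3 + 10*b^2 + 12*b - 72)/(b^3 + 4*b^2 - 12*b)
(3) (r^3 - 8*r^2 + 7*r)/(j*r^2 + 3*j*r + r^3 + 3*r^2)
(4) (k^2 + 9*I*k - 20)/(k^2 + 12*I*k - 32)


(1) = (-m - 6*z)/(-m + z)
(2) = (b + 6)/b
(3) = (r^2 - 8*r + 7)/(j*r + 3*j + r^2 + 3*r)
(4) = (k + 5*I)/(k + 8*I)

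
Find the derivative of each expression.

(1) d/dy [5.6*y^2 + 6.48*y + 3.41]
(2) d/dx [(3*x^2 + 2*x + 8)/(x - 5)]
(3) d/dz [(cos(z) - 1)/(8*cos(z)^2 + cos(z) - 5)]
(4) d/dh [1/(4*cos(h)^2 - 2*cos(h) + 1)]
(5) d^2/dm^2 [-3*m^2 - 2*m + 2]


(1) = 11.2*y + 6.48
(2) = 3*(x^2 - 10*x - 6)/(x^2 - 10*x + 25)
(3) = (-8*sin(z)^2 - 16*cos(z) + 12)*sin(z)/(8*cos(z)^2 + cos(z) - 5)^2
(4) = 2*(4*cos(h) - 1)*sin(h)/(4*cos(h)^2 - 2*cos(h) + 1)^2
(5) = -6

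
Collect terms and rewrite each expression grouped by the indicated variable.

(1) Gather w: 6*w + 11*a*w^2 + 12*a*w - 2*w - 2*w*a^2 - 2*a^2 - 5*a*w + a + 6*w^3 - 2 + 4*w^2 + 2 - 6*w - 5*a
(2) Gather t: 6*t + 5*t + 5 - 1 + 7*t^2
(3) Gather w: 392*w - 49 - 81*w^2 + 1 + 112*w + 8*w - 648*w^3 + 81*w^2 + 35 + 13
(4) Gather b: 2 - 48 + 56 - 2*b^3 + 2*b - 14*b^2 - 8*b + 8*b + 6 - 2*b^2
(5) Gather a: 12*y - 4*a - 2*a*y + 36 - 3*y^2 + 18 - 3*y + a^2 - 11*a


(1) = -2*a^2 - 4*a + 6*w^3 + w^2*(11*a + 4) + w*(-2*a^2 + 7*a - 2)
(2) = 7*t^2 + 11*t + 4
(3) = -648*w^3 + 512*w
(4) = -2*b^3 - 16*b^2 + 2*b + 16
(5) = a^2 + a*(-2*y - 15) - 3*y^2 + 9*y + 54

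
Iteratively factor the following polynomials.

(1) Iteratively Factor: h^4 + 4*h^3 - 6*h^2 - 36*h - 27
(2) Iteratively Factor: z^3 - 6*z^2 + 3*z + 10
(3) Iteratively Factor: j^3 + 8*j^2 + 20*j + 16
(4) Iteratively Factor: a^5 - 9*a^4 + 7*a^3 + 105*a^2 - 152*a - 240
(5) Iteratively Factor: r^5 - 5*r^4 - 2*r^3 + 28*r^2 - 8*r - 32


(1) = (h + 3)*(h^3 + h^2 - 9*h - 9) = (h + 3)^2*(h^2 - 2*h - 3) = (h - 3)*(h + 3)^2*(h + 1)
(2) = (z - 2)*(z^2 - 4*z - 5) = (z - 2)*(z + 1)*(z - 5)
(3) = (j + 4)*(j^2 + 4*j + 4) = (j + 2)*(j + 4)*(j + 2)
(4) = (a - 5)*(a^4 - 4*a^3 - 13*a^2 + 40*a + 48) = (a - 5)*(a + 3)*(a^3 - 7*a^2 + 8*a + 16) = (a - 5)*(a - 4)*(a + 3)*(a^2 - 3*a - 4) = (a - 5)*(a - 4)*(a + 1)*(a + 3)*(a - 4)
(5) = (r - 4)*(r^4 - r^3 - 6*r^2 + 4*r + 8) = (r - 4)*(r - 2)*(r^3 + r^2 - 4*r - 4) = (r - 4)*(r - 2)*(r + 2)*(r^2 - r - 2) = (r - 4)*(r - 2)*(r + 1)*(r + 2)*(r - 2)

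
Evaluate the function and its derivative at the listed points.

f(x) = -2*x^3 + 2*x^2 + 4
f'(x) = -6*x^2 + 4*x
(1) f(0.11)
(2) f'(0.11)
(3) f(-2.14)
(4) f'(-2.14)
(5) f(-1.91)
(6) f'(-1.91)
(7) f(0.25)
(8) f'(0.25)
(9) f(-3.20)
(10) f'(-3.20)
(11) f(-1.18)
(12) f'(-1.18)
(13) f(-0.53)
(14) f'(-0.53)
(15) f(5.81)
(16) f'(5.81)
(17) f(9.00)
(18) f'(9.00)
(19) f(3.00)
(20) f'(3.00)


(1) = 4.02
(2) = 0.37
(3) = 32.76
(4) = -36.04
(5) = 25.23
(6) = -29.53
(7) = 4.09
(8) = 0.62
(9) = 90.02
(10) = -74.24
(11) = 10.07
(12) = -13.07
(13) = 4.86
(14) = -3.81
(15) = -320.73
(16) = -179.30
(17) = -1292.00
(18) = -450.00
(19) = -32.00
(20) = -42.00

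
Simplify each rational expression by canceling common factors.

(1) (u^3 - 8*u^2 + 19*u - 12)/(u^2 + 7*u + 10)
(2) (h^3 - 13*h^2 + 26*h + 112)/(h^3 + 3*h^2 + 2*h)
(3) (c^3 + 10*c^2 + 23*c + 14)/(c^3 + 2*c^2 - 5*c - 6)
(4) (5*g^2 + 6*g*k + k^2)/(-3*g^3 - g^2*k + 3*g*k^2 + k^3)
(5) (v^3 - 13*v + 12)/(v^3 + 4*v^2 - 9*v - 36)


(1) = (u^3 - 8*u^2 + 19*u - 12)/(u^2 + 7*u + 10)
(2) = (h^2 - 15*h + 56)/(h^2 + h)
(3) = (c^2 + 9*c + 14)/(c^2 + c - 6)
(4) = (-5*g - k)/(3*g^2 - 2*g*k - k^2)
(5) = (v - 1)/(v + 3)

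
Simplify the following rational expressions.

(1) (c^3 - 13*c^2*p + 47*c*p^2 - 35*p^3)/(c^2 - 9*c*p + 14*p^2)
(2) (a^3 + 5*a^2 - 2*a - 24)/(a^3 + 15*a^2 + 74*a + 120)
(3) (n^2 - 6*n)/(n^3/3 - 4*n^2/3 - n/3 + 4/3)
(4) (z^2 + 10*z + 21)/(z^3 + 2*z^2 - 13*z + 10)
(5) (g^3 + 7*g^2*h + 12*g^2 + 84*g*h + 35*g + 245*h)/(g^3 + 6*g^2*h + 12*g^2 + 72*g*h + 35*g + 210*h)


(1) = (-c^2 + 6*c*p - 5*p^2)/(-c + 2*p)
(2) = (a^2 + a - 6)/(a^2 + 11*a + 30)
(3) = (3*n^2 - 18*n)/(n^3 - 4*n^2 - n + 4)
(4) = (z^2 + 10*z + 21)/(z^3 + 2*z^2 - 13*z + 10)
(5) = (g + 7*h)/(g + 6*h)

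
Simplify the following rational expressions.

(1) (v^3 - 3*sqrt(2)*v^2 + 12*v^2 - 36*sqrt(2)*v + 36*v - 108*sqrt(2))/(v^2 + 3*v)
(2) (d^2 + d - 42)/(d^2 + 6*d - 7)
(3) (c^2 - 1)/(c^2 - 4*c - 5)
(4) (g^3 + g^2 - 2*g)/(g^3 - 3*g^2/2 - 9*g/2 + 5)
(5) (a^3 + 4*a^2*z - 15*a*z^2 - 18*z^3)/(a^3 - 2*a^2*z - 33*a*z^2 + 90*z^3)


(1) = (v^3 + v^2*(12 - 3*sqrt(2)) + v*(36 - 36*sqrt(2)) - 108*sqrt(2))/(v^2 + 3*v)
(2) = (d - 6)/(d - 1)
(3) = (c - 1)/(c - 5)
(4) = 2*g/(2*g - 5)
(5) = (-a - z)/(-a + 5*z)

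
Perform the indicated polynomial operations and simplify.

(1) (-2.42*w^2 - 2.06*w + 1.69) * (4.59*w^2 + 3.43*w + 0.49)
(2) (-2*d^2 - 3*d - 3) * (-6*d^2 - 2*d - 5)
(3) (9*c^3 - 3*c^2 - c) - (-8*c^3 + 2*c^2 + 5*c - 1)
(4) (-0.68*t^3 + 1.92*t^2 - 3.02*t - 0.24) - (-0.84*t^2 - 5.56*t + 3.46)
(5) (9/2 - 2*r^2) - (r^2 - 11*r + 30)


(1) = -11.1078*w^4 - 17.756*w^3 - 0.4945*w^2 + 4.7873*w + 0.8281
(2) = 12*d^4 + 22*d^3 + 34*d^2 + 21*d + 15
(3) = 17*c^3 - 5*c^2 - 6*c + 1
(4) = -0.68*t^3 + 2.76*t^2 + 2.54*t - 3.7
(5) = -3*r^2 + 11*r - 51/2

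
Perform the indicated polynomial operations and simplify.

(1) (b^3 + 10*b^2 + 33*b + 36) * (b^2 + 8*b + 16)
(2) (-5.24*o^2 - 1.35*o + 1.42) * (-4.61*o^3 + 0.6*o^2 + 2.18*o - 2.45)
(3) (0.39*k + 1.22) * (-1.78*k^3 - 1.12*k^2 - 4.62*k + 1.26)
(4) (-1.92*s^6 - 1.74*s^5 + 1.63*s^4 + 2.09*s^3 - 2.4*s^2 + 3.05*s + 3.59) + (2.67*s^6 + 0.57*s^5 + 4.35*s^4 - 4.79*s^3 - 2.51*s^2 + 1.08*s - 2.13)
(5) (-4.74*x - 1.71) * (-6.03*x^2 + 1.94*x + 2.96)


(1) = b^5 + 18*b^4 + 129*b^3 + 460*b^2 + 816*b + 576
(2) = 24.1564*o^5 + 3.0795*o^4 - 18.7794*o^3 + 10.747*o^2 + 6.4031*o - 3.479
(3) = -0.6942*k^4 - 2.6084*k^3 - 3.1682*k^2 - 5.145*k + 1.5372
(4) = 0.75*s^6 - 1.17*s^5 + 5.98*s^4 - 2.7*s^3 - 4.91*s^2 + 4.13*s + 1.46
(5) = 28.5822*x^3 + 1.1157*x^2 - 17.3478*x - 5.0616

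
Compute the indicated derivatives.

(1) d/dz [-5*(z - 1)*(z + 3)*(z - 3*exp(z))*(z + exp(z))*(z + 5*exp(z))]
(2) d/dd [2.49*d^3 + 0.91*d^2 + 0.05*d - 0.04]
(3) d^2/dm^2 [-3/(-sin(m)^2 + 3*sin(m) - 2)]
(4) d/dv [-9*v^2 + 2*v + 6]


(1) = -15*z^4*exp(z) - 25*z^4 + 130*z^3*exp(2*z) - 90*z^3*exp(z) - 40*z^3 + 225*z^2*exp(3*z) + 455*z^2*exp(2*z) - 45*z^2*exp(z) + 45*z^2 + 600*z*exp(3*z) - 130*z*exp(2*z) + 90*z*exp(z) - 525*exp(3*z) - 195*exp(2*z)
(2) = 7.47*d^2 + 1.82*d + 0.05
(3) = 3*(-4*sin(m)^3 + 5*sin(m)^2 + 10*sin(m) - 14)/((sin(m) - 2)^3*(sin(m) - 1)^2)
(4) = 2 - 18*v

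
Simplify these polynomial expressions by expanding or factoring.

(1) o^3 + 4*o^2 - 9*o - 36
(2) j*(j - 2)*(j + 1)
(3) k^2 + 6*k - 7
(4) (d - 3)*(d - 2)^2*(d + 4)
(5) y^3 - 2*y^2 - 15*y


(1) = (o - 3)*(o + 3)*(o + 4)
(2) = j^3 - j^2 - 2*j
(3) = (k - 1)*(k + 7)
(4) = d^4 - 3*d^3 - 12*d^2 + 52*d - 48
(5) = y*(y - 5)*(y + 3)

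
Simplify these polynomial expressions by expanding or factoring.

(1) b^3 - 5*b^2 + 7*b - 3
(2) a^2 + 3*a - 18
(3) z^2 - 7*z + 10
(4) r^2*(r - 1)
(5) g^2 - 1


(1) = (b - 3)*(b - 1)^2
(2) = (a - 3)*(a + 6)
(3) = (z - 5)*(z - 2)
(4) = r^3 - r^2
(5) = (g - 1)*(g + 1)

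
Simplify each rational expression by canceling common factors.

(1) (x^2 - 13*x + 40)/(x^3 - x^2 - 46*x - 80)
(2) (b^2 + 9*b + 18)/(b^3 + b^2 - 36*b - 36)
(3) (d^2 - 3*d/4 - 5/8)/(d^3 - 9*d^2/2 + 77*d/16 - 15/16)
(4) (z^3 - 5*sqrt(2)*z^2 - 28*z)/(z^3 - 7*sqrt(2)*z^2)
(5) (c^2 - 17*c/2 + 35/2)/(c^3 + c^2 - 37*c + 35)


(1) = (x - 5)/(x^2 + 7*x + 10)
(2) = (b + 3)/(b^2 - 5*b - 6)
(3) = (4*d + 2)/(4*d^2 - 13*d + 3)
(4) = (z + 2*sqrt(2))/z
(5) = (2*c - 7)/(2*c^2 + 12*c - 14)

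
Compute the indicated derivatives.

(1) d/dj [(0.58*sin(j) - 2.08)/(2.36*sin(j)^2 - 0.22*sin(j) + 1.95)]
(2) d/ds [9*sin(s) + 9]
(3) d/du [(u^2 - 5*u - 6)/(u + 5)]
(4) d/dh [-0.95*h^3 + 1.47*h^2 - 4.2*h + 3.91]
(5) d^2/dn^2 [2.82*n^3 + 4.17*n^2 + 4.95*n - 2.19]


(1) = (-1.3688*sin(j)^2 + 9.8176*sin(j) + 0.6734)*cos(j)/(5.5696*sin(j)^4 - 1.0384*sin(j)^3 + 9.2524*sin(j)^2 - 0.858*sin(j) + 3.8025)
(2) = 9*cos(s)
(3) = (u^2 + 10*u - 19)/(u^2 + 10*u + 25)
(4) = -2.85*h^2 + 2.94*h - 4.2
(5) = 16.92*n + 8.34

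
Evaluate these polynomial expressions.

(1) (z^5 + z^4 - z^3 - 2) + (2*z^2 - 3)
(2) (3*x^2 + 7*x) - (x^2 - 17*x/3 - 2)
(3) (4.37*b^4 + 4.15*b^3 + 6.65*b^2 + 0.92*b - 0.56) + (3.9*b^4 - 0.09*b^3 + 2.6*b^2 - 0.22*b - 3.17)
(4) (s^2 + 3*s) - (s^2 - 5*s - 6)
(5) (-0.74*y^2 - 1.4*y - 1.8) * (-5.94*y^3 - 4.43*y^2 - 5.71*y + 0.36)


(1) = z^5 + z^4 - z^3 + 2*z^2 - 5
(2) = 2*x^2 + 38*x/3 + 2
(3) = 8.27*b^4 + 4.06*b^3 + 9.25*b^2 + 0.7*b - 3.73
(4) = 8*s + 6
(5) = 4.3956*y^5 + 11.5942*y^4 + 21.1194*y^3 + 15.7016*y^2 + 9.774*y - 0.648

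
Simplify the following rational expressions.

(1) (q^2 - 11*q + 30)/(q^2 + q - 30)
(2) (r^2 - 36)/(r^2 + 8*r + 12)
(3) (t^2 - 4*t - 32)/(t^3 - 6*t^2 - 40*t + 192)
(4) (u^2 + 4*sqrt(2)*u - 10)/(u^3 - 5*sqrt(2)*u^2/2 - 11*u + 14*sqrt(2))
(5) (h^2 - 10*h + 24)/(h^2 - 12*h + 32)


(1) = (q - 6)/(q + 6)
(2) = (r - 6)/(r + 2)
(3) = (t + 4)/(t^2 + 2*t - 24)
(4) = (2*u + 10*sqrt(2))/(2*u^2 - 3*sqrt(2)*u - 28)
(5) = (h - 6)/(h - 8)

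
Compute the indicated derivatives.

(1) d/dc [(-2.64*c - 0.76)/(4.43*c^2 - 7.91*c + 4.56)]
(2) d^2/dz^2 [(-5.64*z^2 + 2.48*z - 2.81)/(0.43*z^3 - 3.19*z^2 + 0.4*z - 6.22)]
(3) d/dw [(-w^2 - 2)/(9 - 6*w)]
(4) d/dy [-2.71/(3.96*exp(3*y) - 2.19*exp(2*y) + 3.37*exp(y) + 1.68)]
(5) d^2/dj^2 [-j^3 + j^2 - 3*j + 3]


(1) = (11.6952*c^2 + 6.7336*c - 18.05)/(19.6249*c^4 - 70.0826*c^3 + 102.9697*c^2 - 72.1392*c + 20.7936)
(2) = (-2.085672*z^6 + 2.751312*z^5 - 20.825244*z^4 - 114.287728*z^3 + 576.573642*z^2 - 318.82638*z - 313.452956)/(0.079507*z^9 - 1.769493*z^8 + 13.349049*z^7 - 39.204073*z^6 + 63.609564*z^5 - 197.836266*z^4 + 97.592356*z^3 - 373.233588*z^2 + 46.42608*z - 240.641848)
(3) = 2*(w^2 - 3*w - 2)/(3*(4*w^2 - 12*w + 9))
(4) = (32.1948*exp(2*y) - 11.8698*exp(y) + 9.1327)*exp(y)/(3.96*exp(3*y) - 2.19*exp(2*y) + 3.37*exp(y) + 1.68)^2
(5) = 2 - 6*j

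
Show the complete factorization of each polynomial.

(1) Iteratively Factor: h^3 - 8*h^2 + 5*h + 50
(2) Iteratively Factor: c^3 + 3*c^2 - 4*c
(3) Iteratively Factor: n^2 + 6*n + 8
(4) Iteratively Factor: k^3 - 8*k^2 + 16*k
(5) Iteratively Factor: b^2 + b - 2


(1) = (h - 5)*(h^2 - 3*h - 10) = (h - 5)*(h + 2)*(h - 5)
(2) = (c)*(c^2 + 3*c - 4) = c*(c + 4)*(c - 1)
(3) = (n + 4)*(n + 2)
(4) = (k - 4)*(k^2 - 4*k) = k*(k - 4)*(k - 4)
(5) = (b - 1)*(b + 2)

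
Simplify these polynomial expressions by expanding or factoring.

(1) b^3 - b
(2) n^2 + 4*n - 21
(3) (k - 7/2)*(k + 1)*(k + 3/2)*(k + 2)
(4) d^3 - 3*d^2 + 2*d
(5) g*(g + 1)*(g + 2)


(1) = b*(b - 1)*(b + 1)
(2) = (n - 3)*(n + 7)
(3) = k^4 + k^3 - 37*k^2/4 - 79*k/4 - 21/2
(4) = d*(d - 2)*(d - 1)
(5) = g^3 + 3*g^2 + 2*g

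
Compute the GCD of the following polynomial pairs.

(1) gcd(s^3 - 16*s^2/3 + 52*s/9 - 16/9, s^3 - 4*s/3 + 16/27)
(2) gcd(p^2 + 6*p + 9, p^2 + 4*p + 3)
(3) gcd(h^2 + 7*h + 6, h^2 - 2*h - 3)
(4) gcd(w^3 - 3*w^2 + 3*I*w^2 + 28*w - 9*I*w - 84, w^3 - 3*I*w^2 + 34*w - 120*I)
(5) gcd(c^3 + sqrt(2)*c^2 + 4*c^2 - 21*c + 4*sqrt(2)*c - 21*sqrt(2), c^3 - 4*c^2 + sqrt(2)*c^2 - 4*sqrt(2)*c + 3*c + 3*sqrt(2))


(1) = s^2 - 4*s/3 + 4/9
(2) = p + 3
(3) = h + 1
(4) = w - 4*I
(5) = c^2 + c*(-3 + sqrt(2)) - 3*sqrt(2)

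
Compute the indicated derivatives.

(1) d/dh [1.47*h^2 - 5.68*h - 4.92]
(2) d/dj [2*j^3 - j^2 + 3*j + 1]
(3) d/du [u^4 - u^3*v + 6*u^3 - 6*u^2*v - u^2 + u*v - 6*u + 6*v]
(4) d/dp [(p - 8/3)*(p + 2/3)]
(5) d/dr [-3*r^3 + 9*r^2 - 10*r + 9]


(1) = 2.94*h - 5.68
(2) = 6*j^2 - 2*j + 3
(3) = 4*u^3 - 3*u^2*v + 18*u^2 - 12*u*v - 2*u + v - 6
(4) = 2*p - 2
(5) = -9*r^2 + 18*r - 10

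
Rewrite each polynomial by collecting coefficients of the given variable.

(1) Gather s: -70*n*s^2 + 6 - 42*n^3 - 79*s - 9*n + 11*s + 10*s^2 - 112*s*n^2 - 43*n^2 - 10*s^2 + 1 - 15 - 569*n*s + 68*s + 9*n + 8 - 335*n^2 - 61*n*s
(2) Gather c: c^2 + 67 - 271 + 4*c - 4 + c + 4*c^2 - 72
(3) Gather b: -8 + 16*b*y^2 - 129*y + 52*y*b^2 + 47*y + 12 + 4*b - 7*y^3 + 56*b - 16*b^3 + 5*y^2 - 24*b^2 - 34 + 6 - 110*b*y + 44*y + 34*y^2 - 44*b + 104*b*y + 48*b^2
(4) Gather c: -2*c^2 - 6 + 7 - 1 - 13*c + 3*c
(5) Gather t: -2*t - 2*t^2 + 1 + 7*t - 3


(1) = -42*n^3 - 378*n^2 - 70*n*s^2 + s*(-112*n^2 - 630*n)
(2) = 5*c^2 + 5*c - 280
(3) = -16*b^3 + b^2*(52*y + 24) + b*(16*y^2 - 6*y + 16) - 7*y^3 + 39*y^2 - 38*y - 24
(4) = -2*c^2 - 10*c
(5) = -2*t^2 + 5*t - 2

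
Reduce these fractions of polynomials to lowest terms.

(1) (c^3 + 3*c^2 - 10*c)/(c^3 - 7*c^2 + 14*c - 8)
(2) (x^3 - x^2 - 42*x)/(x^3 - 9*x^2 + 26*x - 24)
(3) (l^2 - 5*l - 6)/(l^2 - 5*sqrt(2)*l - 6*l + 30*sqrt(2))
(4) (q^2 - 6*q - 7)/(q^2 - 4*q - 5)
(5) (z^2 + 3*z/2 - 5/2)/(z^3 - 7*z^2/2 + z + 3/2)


(1) = (c^2 + 5*c)/(c^2 - 5*c + 4)
(2) = (x^3 - x^2 - 42*x)/(x^3 - 9*x^2 + 26*x - 24)
(3) = (l + 1)/(l - 5*sqrt(2))
(4) = (q - 7)/(q - 5)
(5) = (2*z + 5)/(2*z^2 - 5*z - 3)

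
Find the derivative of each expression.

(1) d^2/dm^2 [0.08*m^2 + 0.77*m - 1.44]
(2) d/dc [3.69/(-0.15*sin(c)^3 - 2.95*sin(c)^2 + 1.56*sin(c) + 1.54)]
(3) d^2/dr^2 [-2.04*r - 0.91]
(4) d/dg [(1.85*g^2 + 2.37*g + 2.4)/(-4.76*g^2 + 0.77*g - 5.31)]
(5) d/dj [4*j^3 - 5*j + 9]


(1) = 0.160000000000000
(2) = (1.6605*sin(c)^2 + 21.771*sin(c) - 5.7564)*cos(c)/(0.15*sin(c)^3 + 2.95*sin(c)^2 - 1.56*sin(c) - 1.54)^2
(3) = 0
(4) = (12.7057*g^2 + 3.201*g - 14.4327)/(22.6576*g^4 - 7.3304*g^3 + 51.1441*g^2 - 8.1774*g + 28.1961)
(5) = 12*j^2 - 5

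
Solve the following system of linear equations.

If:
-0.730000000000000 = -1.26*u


Then:
u = 0.58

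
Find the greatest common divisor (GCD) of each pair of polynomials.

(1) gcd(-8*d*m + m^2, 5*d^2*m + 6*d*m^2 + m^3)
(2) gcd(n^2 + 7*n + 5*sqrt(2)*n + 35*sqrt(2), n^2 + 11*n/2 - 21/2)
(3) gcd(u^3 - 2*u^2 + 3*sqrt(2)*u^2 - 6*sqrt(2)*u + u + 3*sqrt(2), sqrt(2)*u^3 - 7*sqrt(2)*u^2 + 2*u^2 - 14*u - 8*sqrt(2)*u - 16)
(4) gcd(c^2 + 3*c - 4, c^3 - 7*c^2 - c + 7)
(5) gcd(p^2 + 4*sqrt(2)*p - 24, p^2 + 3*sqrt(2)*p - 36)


(1) = gcd(m*(-8*d + m), m*(d + m)*(5*d + m)) = m
(2) = n + 7
(3) = gcd((u - 1)^2*(u + 3*sqrt(2)), (u - 8)*(u + sqrt(2))*(sqrt(2)*u + sqrt(2))) = 1
(4) = gcd((c - 1)*(c + 4), (c - 7)*(c - 1)*(c + 1)) = c - 1
(5) = gcd((p - 2*sqrt(2))*(p + 6*sqrt(2)), (p - 3*sqrt(2))*(p + 6*sqrt(2))) = p + 6*sqrt(2)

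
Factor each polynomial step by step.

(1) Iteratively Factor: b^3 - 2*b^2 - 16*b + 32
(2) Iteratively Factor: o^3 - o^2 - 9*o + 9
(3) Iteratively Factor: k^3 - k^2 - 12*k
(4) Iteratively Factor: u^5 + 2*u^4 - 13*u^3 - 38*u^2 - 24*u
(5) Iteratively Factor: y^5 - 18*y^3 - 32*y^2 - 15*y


(1) = (b - 4)*(b^2 + 2*b - 8) = (b - 4)*(b - 2)*(b + 4)
(2) = (o - 1)*(o^2 - 9) = (o - 3)*(o - 1)*(o + 3)
(3) = (k)*(k^2 - k - 12) = k*(k + 3)*(k - 4)
(4) = (u + 3)*(u^4 - u^3 - 10*u^2 - 8*u) = (u + 1)*(u + 3)*(u^3 - 2*u^2 - 8*u) = u*(u + 1)*(u + 3)*(u^2 - 2*u - 8) = u*(u - 4)*(u + 1)*(u + 3)*(u + 2)
(5) = (y + 1)*(y^4 - y^3 - 17*y^2 - 15*y) = (y - 5)*(y + 1)*(y^3 + 4*y^2 + 3*y) = y*(y - 5)*(y + 1)*(y^2 + 4*y + 3) = y*(y - 5)*(y + 1)^2*(y + 3)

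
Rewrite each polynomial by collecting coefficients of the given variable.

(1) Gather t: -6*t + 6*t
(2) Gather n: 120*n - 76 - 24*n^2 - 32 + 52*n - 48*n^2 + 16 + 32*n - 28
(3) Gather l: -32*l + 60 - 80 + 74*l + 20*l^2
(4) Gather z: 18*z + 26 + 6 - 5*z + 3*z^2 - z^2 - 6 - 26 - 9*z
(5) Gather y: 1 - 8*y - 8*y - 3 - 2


(1) = 0
(2) = -72*n^2 + 204*n - 120
(3) = 20*l^2 + 42*l - 20
(4) = 2*z^2 + 4*z
(5) = -16*y - 4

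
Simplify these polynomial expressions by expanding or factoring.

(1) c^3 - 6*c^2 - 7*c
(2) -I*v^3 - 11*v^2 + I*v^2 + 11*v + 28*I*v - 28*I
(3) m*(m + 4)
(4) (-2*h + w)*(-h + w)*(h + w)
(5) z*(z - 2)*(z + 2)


(1) = c*(c - 7)*(c + 1)
(2) = (v - 7*I)*(v - 4*I)*(-I*v + I)
(3) = m^2 + 4*m
(4) = 2*h^3 - h^2*w - 2*h*w^2 + w^3
(5) = z^3 - 4*z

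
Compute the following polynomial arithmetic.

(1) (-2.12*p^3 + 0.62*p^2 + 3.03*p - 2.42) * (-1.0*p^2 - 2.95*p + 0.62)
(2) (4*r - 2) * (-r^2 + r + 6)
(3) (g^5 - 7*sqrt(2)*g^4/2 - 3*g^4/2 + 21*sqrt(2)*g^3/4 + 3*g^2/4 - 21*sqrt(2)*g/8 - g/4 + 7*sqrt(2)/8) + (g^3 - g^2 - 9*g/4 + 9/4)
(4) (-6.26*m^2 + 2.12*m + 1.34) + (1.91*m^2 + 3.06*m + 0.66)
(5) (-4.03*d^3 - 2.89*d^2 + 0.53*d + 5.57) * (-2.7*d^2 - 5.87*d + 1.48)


(1) = 2.12*p^5 + 5.634*p^4 - 6.1734*p^3 - 6.1341*p^2 + 9.0176*p - 1.5004
(2) = -4*r^3 + 6*r^2 + 22*r - 12
(3) = g^5 - 7*sqrt(2)*g^4/2 - 3*g^4/2 + g^3 + 21*sqrt(2)*g^3/4 - g^2/4 - 21*sqrt(2)*g/8 - 5*g/2 + 7*sqrt(2)/8 + 9/4
(4) = -4.35*m^2 + 5.18*m + 2.0
(5) = 10.881*d^5 + 31.4591*d^4 + 9.5689*d^3 - 22.4273*d^2 - 31.9115*d + 8.2436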